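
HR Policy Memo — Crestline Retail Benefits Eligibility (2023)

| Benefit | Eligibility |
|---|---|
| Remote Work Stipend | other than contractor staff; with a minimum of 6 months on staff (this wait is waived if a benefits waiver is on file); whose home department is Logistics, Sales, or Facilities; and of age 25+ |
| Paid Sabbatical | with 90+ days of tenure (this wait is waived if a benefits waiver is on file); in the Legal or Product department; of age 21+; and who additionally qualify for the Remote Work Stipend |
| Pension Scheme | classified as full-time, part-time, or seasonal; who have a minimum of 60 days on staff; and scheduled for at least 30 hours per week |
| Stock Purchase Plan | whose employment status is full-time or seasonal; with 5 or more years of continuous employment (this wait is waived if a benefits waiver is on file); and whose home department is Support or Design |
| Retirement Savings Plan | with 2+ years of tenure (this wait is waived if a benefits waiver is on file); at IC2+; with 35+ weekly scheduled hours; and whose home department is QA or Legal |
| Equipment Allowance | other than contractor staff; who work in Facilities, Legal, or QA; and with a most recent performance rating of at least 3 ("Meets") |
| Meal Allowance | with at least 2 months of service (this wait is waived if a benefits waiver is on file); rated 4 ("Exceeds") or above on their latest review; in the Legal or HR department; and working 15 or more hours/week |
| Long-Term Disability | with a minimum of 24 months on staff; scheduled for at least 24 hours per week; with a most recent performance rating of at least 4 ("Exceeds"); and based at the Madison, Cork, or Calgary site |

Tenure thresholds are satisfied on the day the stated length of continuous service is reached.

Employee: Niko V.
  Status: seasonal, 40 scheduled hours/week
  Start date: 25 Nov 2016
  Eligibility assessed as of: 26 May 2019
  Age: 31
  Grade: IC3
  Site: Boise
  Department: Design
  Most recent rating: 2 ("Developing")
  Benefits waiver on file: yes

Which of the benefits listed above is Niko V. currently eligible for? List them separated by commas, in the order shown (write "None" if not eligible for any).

Service from 25 Nov 2016 to 26 May 2019: 912 days.
Remote Work Stipend — status seasonal ✓ (not excluded); benefits waiver on file ✓; dept Design ✗ → not eligible.
Paid Sabbatical — benefits waiver on file ✓; dept Design ✗ → not eligible.
Pension Scheme — status seasonal ✓; service 912 days ≥ 60 days ✓; 40 hrs/wk ≥ 30 ✓ → eligible.
Stock Purchase Plan — status seasonal ✓; benefits waiver on file ✓; dept Design ✓ → eligible.
Retirement Savings Plan — benefits waiver on file ✓; grade IC3 ≥ IC2 ✓; 40 hrs/wk ≥ 35 ✓; dept Design ✗ → not eligible.
Equipment Allowance — status seasonal ✓ (not excluded); dept Design ✗ → not eligible.
Meal Allowance — benefits waiver on file ✓; rating 2 < 4 ✗ → not eligible.
Long-Term Disability — service 912 days ≥ 24 months (≈720 days) ✓; 40 hrs/wk ≥ 24 ✓; rating 2 < 4 ✗ → not eligible.

Pension Scheme, Stock Purchase Plan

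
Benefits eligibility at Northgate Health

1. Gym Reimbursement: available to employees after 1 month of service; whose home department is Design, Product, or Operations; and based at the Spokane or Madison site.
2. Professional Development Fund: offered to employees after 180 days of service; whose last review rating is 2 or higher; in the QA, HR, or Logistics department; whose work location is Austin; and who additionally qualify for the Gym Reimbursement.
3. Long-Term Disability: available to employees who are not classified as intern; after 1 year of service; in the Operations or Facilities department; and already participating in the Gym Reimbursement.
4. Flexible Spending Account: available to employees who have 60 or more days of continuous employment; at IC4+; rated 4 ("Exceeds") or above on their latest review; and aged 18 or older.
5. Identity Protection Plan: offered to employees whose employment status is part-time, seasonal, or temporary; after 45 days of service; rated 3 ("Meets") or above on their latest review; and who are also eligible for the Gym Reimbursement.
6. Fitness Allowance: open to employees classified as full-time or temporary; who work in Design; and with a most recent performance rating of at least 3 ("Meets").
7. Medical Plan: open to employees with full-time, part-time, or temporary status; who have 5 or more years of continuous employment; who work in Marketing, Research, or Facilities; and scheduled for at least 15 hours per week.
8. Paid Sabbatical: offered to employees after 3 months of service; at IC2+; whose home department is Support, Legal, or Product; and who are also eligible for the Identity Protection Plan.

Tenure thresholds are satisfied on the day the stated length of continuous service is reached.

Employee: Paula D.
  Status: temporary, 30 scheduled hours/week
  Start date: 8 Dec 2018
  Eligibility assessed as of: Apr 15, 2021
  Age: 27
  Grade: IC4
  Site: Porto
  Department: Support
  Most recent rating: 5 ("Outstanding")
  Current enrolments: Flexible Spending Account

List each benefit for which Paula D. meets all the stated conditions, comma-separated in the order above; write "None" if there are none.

Flexible Spending Account

Service from 8 Dec 2018 to Apr 15, 2021: 859 days.
Gym Reimbursement — service 859 days ≥ 1 month (≈30 days) ✓; dept Support ✗ → not eligible.
Professional Development Fund — service 859 days ≥ 180 days ✓; rating 5 ≥ 2 ✓; dept Support ✗ → not eligible.
Long-Term Disability — status temporary ✓ (not excluded); service 859 days ≥ 1 year (≈365 days) ✓; dept Support ✗ → not eligible.
Flexible Spending Account — service 859 days ≥ 60 days ✓; grade IC4 ≥ IC4 ✓; rating 5 ≥ 4 ✓; age 27 ≥ 18 ✓ → eligible.
Identity Protection Plan — status temporary ✓; service 859 days ≥ 45 days ✓; rating 5 ≥ 3 ✓; not eligible for Gym Reimbursement ✗ → not eligible.
Fitness Allowance — status temporary ✓; dept Support ✗ → not eligible.
Medical Plan — status temporary ✓; service 859 days < 5 years (≈1825 days) ✗ → not eligible.
Paid Sabbatical — service 859 days ≥ 3 months (≈90 days) ✓; grade IC4 ≥ IC2 ✓; dept Support ✓; not eligible for Identity Protection Plan ✗ → not eligible.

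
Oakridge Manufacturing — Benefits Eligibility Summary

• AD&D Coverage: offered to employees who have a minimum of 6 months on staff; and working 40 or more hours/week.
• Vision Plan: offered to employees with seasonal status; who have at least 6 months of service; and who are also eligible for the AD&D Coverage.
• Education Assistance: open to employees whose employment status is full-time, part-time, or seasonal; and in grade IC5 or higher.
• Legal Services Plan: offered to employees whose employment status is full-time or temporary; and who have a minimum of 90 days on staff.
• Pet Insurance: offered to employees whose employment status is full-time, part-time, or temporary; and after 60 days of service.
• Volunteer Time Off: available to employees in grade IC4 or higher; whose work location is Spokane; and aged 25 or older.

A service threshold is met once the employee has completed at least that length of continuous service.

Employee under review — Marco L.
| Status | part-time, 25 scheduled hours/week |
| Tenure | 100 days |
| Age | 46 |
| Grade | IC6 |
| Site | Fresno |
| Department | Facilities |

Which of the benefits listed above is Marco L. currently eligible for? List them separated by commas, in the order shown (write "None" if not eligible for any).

AD&D Coverage — service 100 days < 6 months (≈180 days) ✗ → not eligible.
Vision Plan — status part-time ✗ (requires seasonal) → not eligible.
Education Assistance — status part-time ✓; grade IC6 ≥ IC5 ✓ → eligible.
Legal Services Plan — status part-time ✗ (requires full-time or temporary) → not eligible.
Pet Insurance — status part-time ✓; service 100 days ≥ 60 days ✓ → eligible.
Volunteer Time Off — grade IC6 ≥ IC4 ✓; site Fresno ✗ (not Spokane) → not eligible.

Education Assistance, Pet Insurance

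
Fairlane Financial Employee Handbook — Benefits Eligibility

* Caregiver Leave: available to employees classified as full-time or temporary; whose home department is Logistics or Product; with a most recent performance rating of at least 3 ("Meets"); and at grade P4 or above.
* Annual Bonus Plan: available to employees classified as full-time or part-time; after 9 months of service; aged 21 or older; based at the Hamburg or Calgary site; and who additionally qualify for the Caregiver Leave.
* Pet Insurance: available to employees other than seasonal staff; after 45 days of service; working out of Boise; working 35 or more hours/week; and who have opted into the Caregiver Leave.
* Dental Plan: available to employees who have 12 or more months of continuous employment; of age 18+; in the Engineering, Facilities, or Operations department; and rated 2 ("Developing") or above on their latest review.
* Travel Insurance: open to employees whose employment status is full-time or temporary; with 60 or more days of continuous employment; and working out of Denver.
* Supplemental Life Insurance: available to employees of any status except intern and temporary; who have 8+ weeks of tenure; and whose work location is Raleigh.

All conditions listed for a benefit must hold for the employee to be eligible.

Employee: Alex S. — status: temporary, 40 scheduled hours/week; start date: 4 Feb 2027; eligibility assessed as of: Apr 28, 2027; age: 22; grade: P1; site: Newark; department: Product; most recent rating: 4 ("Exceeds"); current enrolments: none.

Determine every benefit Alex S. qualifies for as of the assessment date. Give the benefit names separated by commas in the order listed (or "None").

None

Service from 4 Feb 2027 to Apr 28, 2027: 83 days.
Caregiver Leave — status temporary ✓; dept Product ✓; rating 4 ≥ 3 ✓; grade P1 < P4 ✗ → not eligible.
Annual Bonus Plan — status temporary ✗ (requires full-time or part-time) → not eligible.
Pet Insurance — status temporary ✓ (not excluded); service 83 days ≥ 45 days ✓; site Newark ✗ (not Boise) → not eligible.
Dental Plan — service 83 days < 12 months (≈360 days) ✗ → not eligible.
Travel Insurance — status temporary ✓; service 83 days ≥ 60 days ✓; site Newark ✗ (not Denver) → not eligible.
Supplemental Life Insurance — status temporary ✗ (excluded) → not eligible.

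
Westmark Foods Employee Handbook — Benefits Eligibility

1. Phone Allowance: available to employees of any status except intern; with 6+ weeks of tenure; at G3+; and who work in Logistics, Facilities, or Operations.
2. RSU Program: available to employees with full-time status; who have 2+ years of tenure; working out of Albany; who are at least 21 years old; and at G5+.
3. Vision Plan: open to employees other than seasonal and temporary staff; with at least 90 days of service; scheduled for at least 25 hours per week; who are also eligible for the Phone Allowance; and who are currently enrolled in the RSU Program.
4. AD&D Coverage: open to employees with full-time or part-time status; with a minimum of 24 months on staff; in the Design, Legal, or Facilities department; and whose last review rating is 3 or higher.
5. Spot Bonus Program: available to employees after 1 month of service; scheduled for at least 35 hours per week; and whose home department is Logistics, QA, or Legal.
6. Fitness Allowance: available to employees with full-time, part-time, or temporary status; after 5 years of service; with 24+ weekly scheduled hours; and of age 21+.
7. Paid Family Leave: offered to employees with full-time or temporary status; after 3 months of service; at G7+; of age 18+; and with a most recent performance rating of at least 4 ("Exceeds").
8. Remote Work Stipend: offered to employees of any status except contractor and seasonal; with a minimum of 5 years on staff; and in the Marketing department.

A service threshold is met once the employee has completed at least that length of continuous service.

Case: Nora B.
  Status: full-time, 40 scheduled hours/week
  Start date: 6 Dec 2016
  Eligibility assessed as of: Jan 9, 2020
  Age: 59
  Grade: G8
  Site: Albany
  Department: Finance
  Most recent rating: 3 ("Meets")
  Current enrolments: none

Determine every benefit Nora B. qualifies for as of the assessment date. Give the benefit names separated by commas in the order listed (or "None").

Service from 6 Dec 2016 to Jan 9, 2020: 1129 days.
Phone Allowance — status full-time ✓ (not excluded); service 1129 days ≥ 6 weeks (≈42 days) ✓; grade G8 ≥ G3 ✓; dept Finance ✗ → not eligible.
RSU Program — status full-time ✓; service 1129 days ≥ 2 years (≈730 days) ✓; site Albany ✓; age 59 ≥ 21 ✓; grade G8 ≥ G5 ✓ → eligible.
Vision Plan — status full-time ✓ (not excluded); service 1129 days ≥ 90 days ✓; 40 hrs/wk ≥ 25 ✓; not eligible for Phone Allowance ✗ → not eligible.
AD&D Coverage — status full-time ✓; service 1129 days ≥ 24 months (≈720 days) ✓; dept Finance ✗ → not eligible.
Spot Bonus Program — service 1129 days ≥ 1 month (≈30 days) ✓; 40 hrs/wk ≥ 35 ✓; dept Finance ✗ → not eligible.
Fitness Allowance — status full-time ✓; service 1129 days < 5 years (≈1825 days) ✗ → not eligible.
Paid Family Leave — status full-time ✓; service 1129 days ≥ 3 months (≈90 days) ✓; grade G8 ≥ G7 ✓; age 59 ≥ 18 ✓; rating 3 < 4 ✗ → not eligible.
Remote Work Stipend — status full-time ✓ (not excluded); service 1129 days < 5 years (≈1825 days) ✗ → not eligible.

RSU Program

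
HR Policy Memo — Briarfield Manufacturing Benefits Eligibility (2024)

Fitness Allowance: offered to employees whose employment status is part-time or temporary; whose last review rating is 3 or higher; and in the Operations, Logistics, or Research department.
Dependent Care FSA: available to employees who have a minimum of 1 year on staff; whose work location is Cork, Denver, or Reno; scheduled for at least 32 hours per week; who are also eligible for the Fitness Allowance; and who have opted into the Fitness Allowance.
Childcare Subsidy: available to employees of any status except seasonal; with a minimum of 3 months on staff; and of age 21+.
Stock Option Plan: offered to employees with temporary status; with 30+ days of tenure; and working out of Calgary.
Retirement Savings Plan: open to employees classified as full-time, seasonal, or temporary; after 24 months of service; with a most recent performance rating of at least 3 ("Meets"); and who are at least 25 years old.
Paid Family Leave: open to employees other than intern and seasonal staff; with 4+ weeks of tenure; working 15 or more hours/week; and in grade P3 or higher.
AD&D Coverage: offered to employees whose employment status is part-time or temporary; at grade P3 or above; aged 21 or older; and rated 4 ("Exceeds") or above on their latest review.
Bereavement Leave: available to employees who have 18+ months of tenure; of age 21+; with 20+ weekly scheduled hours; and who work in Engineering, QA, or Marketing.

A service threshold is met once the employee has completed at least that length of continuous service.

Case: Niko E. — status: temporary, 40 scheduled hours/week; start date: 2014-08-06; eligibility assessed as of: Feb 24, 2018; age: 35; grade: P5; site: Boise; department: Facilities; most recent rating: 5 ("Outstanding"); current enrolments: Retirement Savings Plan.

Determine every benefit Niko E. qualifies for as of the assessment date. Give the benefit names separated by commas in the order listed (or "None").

Service from 2014-08-06 to Feb 24, 2018: 1298 days.
Fitness Allowance — status temporary ✓; rating 5 ≥ 3 ✓; dept Facilities ✗ → not eligible.
Dependent Care FSA — service 1298 days ≥ 1 year (≈365 days) ✓; site Boise ✗ (not Cork, Denver, or Reno) → not eligible.
Childcare Subsidy — status temporary ✓ (not excluded); service 1298 days ≥ 3 months (≈90 days) ✓; age 35 ≥ 21 ✓ → eligible.
Stock Option Plan — status temporary ✓; service 1298 days ≥ 30 days ✓; site Boise ✗ (not Calgary) → not eligible.
Retirement Savings Plan — status temporary ✓; service 1298 days ≥ 24 months (≈720 days) ✓; rating 5 ≥ 3 ✓; age 35 ≥ 25 ✓ → eligible.
Paid Family Leave — status temporary ✓ (not excluded); service 1298 days ≥ 4 weeks (≈28 days) ✓; 40 hrs/wk ≥ 15 ✓; grade P5 ≥ P3 ✓ → eligible.
AD&D Coverage — status temporary ✓; grade P5 ≥ P3 ✓; age 35 ≥ 21 ✓; rating 5 ≥ 4 ✓ → eligible.
Bereavement Leave — service 1298 days ≥ 18 months (≈540 days) ✓; age 35 ≥ 21 ✓; 40 hrs/wk ≥ 20 ✓; dept Facilities ✗ → not eligible.

Childcare Subsidy, Retirement Savings Plan, Paid Family Leave, AD&D Coverage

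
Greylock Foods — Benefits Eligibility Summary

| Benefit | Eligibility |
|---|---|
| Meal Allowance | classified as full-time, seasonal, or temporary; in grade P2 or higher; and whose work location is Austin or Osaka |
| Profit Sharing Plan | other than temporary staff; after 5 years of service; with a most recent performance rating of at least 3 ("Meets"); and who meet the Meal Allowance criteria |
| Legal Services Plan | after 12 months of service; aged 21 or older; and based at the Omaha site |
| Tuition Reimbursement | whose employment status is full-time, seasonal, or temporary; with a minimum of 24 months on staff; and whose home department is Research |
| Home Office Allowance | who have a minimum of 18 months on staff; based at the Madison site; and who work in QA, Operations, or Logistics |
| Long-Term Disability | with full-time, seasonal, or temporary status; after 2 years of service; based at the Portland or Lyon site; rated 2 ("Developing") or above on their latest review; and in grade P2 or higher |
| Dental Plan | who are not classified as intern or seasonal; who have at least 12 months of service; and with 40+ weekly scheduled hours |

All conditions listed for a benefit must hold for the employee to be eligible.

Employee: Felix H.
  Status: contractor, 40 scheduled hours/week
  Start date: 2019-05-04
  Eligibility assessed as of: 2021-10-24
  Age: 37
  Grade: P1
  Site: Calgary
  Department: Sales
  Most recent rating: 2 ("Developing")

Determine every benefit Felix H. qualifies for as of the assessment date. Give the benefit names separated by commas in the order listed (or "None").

Dental Plan

Service from 2019-05-04 to 2021-10-24: 904 days.
Meal Allowance — status contractor ✗ (requires full-time, seasonal, or temporary) → not eligible.
Profit Sharing Plan — status contractor ✓ (not excluded); service 904 days < 5 years (≈1825 days) ✗ → not eligible.
Legal Services Plan — service 904 days ≥ 12 months (≈360 days) ✓; age 37 ≥ 21 ✓; site Calgary ✗ (not Omaha) → not eligible.
Tuition Reimbursement — status contractor ✗ (requires full-time, seasonal, or temporary) → not eligible.
Home Office Allowance — service 904 days ≥ 18 months (≈540 days) ✓; site Calgary ✗ (not Madison) → not eligible.
Long-Term Disability — status contractor ✗ (requires full-time, seasonal, or temporary) → not eligible.
Dental Plan — status contractor ✓ (not excluded); service 904 days ≥ 12 months (≈360 days) ✓; 40 hrs/wk ≥ 40 ✓ → eligible.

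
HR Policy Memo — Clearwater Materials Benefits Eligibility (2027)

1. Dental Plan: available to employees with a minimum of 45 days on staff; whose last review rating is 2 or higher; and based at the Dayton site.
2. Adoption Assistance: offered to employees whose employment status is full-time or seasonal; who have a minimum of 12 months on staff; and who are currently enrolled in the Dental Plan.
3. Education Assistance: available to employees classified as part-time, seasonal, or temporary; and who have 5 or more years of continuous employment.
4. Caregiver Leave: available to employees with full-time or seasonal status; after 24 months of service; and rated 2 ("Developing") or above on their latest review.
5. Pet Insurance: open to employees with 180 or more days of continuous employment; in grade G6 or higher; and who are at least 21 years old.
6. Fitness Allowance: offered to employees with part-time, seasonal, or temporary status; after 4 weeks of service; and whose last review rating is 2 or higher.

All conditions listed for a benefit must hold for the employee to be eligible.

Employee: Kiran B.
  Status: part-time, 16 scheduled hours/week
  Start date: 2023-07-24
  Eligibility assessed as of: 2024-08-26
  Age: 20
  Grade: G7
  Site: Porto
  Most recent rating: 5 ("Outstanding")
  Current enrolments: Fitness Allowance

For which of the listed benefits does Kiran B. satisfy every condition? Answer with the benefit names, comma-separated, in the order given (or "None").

Service from 2023-07-24 to 2024-08-26: 399 days.
Dental Plan — service 399 days ≥ 45 days ✓; rating 5 ≥ 2 ✓; site Porto ✗ (not Dayton) → not eligible.
Adoption Assistance — status part-time ✗ (requires full-time or seasonal) → not eligible.
Education Assistance — status part-time ✓; service 399 days < 5 years (≈1825 days) ✗ → not eligible.
Caregiver Leave — status part-time ✗ (requires full-time or seasonal) → not eligible.
Pet Insurance — service 399 days ≥ 180 days ✓; grade G7 ≥ G6 ✓; age 20 < 21 ✗ → not eligible.
Fitness Allowance — status part-time ✓; service 399 days ≥ 4 weeks (≈28 days) ✓; rating 5 ≥ 2 ✓ → eligible.

Fitness Allowance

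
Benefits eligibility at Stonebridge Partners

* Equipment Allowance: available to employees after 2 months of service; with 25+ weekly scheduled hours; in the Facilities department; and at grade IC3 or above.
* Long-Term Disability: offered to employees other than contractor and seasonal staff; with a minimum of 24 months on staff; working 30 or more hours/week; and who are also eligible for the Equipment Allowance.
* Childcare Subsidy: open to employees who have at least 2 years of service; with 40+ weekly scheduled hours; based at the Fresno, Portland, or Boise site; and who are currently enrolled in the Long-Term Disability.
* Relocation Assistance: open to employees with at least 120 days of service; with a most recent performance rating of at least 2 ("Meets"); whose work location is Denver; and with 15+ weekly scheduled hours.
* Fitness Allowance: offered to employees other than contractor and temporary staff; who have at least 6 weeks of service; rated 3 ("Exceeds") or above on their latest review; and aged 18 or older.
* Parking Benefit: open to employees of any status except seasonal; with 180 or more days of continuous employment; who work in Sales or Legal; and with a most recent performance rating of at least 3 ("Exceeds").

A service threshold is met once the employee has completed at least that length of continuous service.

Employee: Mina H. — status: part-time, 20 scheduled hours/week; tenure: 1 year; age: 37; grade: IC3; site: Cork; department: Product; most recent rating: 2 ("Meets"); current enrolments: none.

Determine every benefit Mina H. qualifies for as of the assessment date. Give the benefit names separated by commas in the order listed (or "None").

None

Equipment Allowance — service 1 year ≥ 2 months (≈60 days) ✓; 20 hrs/wk < 25 ✗ → not eligible.
Long-Term Disability — status part-time ✓ (not excluded); service 1 year < 24 months (≈720 days) ✗ → not eligible.
Childcare Subsidy — service 1 year < 2 years ✗ → not eligible.
Relocation Assistance — service 1 year ≥ 120 days ✓; rating 2 ≥ 2 ✓; site Cork ✗ (not Denver) → not eligible.
Fitness Allowance — status part-time ✓ (not excluded); service 1 year ≥ 6 weeks (≈42 days) ✓; rating 2 < 3 ✗ → not eligible.
Parking Benefit — status part-time ✓ (not excluded); service 1 year ≥ 180 days ✓; dept Product ✗ → not eligible.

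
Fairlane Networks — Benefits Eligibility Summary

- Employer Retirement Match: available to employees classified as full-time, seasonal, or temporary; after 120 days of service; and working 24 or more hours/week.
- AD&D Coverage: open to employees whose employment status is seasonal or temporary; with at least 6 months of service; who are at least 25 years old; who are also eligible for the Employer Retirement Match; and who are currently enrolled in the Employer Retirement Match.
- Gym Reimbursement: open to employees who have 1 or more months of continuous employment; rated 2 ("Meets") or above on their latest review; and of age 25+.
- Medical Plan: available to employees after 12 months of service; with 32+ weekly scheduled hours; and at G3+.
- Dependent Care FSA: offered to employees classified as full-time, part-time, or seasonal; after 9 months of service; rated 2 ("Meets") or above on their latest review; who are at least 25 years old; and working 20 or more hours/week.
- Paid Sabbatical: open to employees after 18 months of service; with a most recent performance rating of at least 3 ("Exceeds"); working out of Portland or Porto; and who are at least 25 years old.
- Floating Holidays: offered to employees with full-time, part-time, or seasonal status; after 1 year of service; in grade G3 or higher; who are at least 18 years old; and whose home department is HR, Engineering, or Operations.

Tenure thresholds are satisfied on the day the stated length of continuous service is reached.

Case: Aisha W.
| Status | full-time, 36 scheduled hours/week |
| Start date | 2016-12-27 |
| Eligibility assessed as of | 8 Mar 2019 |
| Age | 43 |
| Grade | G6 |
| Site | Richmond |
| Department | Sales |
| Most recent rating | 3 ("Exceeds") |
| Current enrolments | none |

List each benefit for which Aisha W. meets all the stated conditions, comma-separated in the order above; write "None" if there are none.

Employer Retirement Match, Gym Reimbursement, Medical Plan, Dependent Care FSA

Service from 2016-12-27 to 8 Mar 2019: 801 days.
Employer Retirement Match — status full-time ✓; service 801 days ≥ 120 days ✓; 36 hrs/wk ≥ 24 ✓ → eligible.
AD&D Coverage — status full-time ✗ (requires seasonal or temporary) → not eligible.
Gym Reimbursement — service 801 days ≥ 1 month (≈30 days) ✓; rating 3 ≥ 2 ✓; age 43 ≥ 25 ✓ → eligible.
Medical Plan — service 801 days ≥ 12 months (≈360 days) ✓; 36 hrs/wk ≥ 32 ✓; grade G6 ≥ G3 ✓ → eligible.
Dependent Care FSA — status full-time ✓; service 801 days ≥ 9 months (≈270 days) ✓; rating 3 ≥ 2 ✓; age 43 ≥ 25 ✓; 36 hrs/wk ≥ 20 ✓ → eligible.
Paid Sabbatical — service 801 days ≥ 18 months (≈540 days) ✓; rating 3 ≥ 3 ✓; site Richmond ✗ (not Portland or Porto) → not eligible.
Floating Holidays — status full-time ✓; service 801 days ≥ 1 year (≈365 days) ✓; grade G6 ≥ G3 ✓; age 43 ≥ 18 ✓; dept Sales ✗ → not eligible.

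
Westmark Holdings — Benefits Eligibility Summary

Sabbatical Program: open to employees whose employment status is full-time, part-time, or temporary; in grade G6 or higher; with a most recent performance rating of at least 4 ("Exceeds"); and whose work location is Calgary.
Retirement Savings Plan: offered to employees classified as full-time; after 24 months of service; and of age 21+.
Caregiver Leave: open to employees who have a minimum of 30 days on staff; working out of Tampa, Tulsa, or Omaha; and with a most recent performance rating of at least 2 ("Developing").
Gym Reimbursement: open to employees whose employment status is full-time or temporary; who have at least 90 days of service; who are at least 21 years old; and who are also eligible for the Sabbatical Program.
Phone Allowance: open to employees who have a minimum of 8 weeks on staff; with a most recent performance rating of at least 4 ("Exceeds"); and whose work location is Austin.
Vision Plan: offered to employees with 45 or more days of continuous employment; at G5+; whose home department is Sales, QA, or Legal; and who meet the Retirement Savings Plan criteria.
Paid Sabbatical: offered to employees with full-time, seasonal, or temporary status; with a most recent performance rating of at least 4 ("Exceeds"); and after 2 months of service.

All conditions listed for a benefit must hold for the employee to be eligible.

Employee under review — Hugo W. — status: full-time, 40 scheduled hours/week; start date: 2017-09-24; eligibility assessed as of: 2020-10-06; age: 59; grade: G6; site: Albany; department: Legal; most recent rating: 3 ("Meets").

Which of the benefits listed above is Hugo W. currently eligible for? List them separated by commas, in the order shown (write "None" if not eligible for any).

Retirement Savings Plan, Vision Plan

Service from 2017-09-24 to 2020-10-06: 1108 days.
Sabbatical Program — status full-time ✓; grade G6 ≥ G6 ✓; rating 3 < 4 ✗ → not eligible.
Retirement Savings Plan — status full-time ✓; service 1108 days ≥ 24 months (≈720 days) ✓; age 59 ≥ 21 ✓ → eligible.
Caregiver Leave — service 1108 days ≥ 30 days ✓; site Albany ✗ (not Tampa, Tulsa, or Omaha) → not eligible.
Gym Reimbursement — status full-time ✓; service 1108 days ≥ 90 days ✓; age 59 ≥ 21 ✓; not eligible for Sabbatical Program ✗ → not eligible.
Phone Allowance — service 1108 days ≥ 8 weeks (≈56 days) ✓; rating 3 < 4 ✗ → not eligible.
Vision Plan — service 1108 days ≥ 45 days ✓; grade G6 ≥ G5 ✓; dept Legal ✓; eligible for Retirement Savings Plan ✓ → eligible.
Paid Sabbatical — status full-time ✓; rating 3 < 4 ✗ → not eligible.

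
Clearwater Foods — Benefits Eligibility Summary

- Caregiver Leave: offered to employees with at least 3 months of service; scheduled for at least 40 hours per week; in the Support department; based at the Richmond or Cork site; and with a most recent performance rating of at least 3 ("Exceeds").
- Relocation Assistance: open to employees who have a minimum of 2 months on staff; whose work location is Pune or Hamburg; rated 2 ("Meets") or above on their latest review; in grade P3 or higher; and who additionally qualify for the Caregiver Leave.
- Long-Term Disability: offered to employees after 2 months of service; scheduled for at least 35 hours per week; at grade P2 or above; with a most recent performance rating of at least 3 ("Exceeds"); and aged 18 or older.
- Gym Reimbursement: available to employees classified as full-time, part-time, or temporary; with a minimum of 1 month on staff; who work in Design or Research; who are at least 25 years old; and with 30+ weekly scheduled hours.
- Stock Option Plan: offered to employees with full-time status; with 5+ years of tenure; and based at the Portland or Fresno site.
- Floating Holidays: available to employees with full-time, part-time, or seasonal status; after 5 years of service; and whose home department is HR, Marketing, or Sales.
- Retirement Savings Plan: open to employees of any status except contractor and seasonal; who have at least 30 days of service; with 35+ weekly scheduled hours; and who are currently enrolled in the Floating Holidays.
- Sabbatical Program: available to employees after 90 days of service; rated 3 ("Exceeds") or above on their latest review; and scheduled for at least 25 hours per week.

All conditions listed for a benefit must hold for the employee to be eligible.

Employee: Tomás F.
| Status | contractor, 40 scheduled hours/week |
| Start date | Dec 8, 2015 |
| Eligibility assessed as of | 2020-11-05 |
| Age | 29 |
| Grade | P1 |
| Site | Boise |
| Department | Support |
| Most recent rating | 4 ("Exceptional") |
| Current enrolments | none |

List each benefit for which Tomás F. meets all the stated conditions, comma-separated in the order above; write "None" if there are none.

Sabbatical Program

Service from Dec 8, 2015 to 2020-11-05: 1794 days.
Caregiver Leave — service 1794 days ≥ 3 months (≈90 days) ✓; 40 hrs/wk ≥ 40 ✓; dept Support ✓; site Boise ✗ (not Richmond or Cork) → not eligible.
Relocation Assistance — service 1794 days ≥ 2 months (≈60 days) ✓; site Boise ✗ (not Pune or Hamburg) → not eligible.
Long-Term Disability — service 1794 days ≥ 2 months (≈60 days) ✓; 40 hrs/wk ≥ 35 ✓; grade P1 < P2 ✗ → not eligible.
Gym Reimbursement — status contractor ✗ (requires full-time, part-time, or temporary) → not eligible.
Stock Option Plan — status contractor ✗ (requires full-time) → not eligible.
Floating Holidays — status contractor ✗ (requires full-time, part-time, or seasonal) → not eligible.
Retirement Savings Plan — status contractor ✗ (excluded) → not eligible.
Sabbatical Program — service 1794 days ≥ 90 days ✓; rating 4 ≥ 3 ✓; 40 hrs/wk ≥ 25 ✓ → eligible.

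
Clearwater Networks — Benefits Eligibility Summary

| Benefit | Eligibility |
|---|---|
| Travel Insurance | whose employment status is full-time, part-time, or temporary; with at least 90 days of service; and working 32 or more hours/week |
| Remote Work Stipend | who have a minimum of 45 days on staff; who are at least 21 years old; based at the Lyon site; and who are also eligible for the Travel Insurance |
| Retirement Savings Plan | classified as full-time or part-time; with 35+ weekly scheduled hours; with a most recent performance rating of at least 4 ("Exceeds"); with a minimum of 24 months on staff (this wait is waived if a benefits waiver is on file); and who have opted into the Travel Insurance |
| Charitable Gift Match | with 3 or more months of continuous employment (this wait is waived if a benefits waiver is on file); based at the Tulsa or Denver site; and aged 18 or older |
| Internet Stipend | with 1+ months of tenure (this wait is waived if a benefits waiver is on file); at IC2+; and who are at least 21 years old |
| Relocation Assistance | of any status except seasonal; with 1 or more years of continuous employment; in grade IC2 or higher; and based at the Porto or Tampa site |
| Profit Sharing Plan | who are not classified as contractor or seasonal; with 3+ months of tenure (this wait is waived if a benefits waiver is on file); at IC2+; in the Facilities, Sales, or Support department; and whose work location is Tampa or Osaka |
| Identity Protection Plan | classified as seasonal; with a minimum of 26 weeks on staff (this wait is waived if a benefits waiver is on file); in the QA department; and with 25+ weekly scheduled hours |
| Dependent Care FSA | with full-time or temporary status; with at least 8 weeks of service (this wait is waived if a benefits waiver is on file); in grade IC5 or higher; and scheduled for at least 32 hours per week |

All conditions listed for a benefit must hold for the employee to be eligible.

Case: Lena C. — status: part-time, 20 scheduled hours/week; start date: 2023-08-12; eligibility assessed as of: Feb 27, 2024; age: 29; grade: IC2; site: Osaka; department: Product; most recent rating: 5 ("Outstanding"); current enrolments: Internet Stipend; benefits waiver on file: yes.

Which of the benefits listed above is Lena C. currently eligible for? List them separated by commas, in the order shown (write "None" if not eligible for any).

Service from 2023-08-12 to Feb 27, 2024: 199 days.
Travel Insurance — status part-time ✓; service 199 days ≥ 90 days ✓; 20 hrs/wk < 32 ✗ → not eligible.
Remote Work Stipend — service 199 days ≥ 45 days ✓; age 29 ≥ 21 ✓; site Osaka ✗ (not Lyon) → not eligible.
Retirement Savings Plan — status part-time ✓; 20 hrs/wk < 35 ✗ → not eligible.
Charitable Gift Match — benefits waiver on file ✓; site Osaka ✗ (not Tulsa or Denver) → not eligible.
Internet Stipend — benefits waiver on file ✓; grade IC2 ≥ IC2 ✓; age 29 ≥ 21 ✓ → eligible.
Relocation Assistance — status part-time ✓ (not excluded); service 199 days < 1 year (≈365 days) ✗ → not eligible.
Profit Sharing Plan — status part-time ✓ (not excluded); benefits waiver on file ✓; grade IC2 ≥ IC2 ✓; dept Product ✗ → not eligible.
Identity Protection Plan — status part-time ✗ (requires seasonal) → not eligible.
Dependent Care FSA — status part-time ✗ (requires full-time or temporary) → not eligible.

Internet Stipend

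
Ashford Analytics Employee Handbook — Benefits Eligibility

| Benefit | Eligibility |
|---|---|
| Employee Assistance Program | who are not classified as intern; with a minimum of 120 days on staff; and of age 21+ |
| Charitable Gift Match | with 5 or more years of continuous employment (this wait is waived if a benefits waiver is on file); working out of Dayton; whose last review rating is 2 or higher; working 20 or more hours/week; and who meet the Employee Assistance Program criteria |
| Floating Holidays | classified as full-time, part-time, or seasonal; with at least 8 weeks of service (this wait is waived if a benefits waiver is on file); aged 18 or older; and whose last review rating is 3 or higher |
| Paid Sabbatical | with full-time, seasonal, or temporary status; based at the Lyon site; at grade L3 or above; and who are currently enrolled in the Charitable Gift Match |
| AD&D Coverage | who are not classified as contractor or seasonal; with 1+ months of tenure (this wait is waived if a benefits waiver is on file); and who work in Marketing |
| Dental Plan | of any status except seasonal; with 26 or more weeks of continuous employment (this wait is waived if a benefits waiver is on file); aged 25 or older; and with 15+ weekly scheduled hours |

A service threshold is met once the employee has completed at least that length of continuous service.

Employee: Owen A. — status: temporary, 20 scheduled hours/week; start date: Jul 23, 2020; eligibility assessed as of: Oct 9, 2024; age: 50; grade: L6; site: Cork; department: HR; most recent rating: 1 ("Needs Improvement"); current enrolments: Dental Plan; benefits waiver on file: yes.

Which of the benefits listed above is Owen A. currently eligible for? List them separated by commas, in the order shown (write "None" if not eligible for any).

Service from Jul 23, 2020 to Oct 9, 2024: 1539 days.
Employee Assistance Program — status temporary ✓ (not excluded); service 1539 days ≥ 120 days ✓; age 50 ≥ 21 ✓ → eligible.
Charitable Gift Match — benefits waiver on file ✓; site Cork ✗ (not Dayton) → not eligible.
Floating Holidays — status temporary ✗ (requires full-time, part-time, or seasonal) → not eligible.
Paid Sabbatical — status temporary ✓; site Cork ✗ (not Lyon) → not eligible.
AD&D Coverage — status temporary ✓ (not excluded); benefits waiver on file ✓; dept HR ✗ → not eligible.
Dental Plan — status temporary ✓ (not excluded); benefits waiver on file ✓; age 50 ≥ 25 ✓; 20 hrs/wk ≥ 15 ✓ → eligible.

Employee Assistance Program, Dental Plan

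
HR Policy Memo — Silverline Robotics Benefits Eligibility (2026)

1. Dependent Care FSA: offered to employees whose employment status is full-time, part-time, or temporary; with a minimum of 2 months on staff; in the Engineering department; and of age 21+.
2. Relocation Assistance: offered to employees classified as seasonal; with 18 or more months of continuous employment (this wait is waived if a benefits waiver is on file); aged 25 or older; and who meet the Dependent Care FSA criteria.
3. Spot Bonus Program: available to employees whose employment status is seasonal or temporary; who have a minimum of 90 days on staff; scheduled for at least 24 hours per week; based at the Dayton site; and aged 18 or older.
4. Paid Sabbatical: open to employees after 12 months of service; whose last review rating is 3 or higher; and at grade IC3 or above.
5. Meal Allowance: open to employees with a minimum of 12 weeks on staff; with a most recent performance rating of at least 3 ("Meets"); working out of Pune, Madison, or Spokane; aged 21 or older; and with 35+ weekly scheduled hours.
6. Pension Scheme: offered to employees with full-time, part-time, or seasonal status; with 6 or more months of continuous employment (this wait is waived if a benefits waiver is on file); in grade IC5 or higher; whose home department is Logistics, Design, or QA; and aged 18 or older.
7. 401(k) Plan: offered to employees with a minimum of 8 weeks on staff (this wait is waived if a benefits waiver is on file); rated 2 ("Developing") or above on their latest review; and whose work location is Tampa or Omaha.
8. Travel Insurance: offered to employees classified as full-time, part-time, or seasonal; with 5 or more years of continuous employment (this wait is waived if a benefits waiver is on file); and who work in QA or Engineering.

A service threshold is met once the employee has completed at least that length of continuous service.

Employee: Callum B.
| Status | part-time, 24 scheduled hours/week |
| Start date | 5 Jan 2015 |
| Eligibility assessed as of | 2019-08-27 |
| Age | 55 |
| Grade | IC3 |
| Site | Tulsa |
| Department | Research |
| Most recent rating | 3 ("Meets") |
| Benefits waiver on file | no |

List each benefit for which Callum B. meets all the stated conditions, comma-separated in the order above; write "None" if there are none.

Service from 5 Jan 2015 to 2019-08-27: 1695 days.
Dependent Care FSA — status part-time ✓; service 1695 days ≥ 2 months (≈60 days) ✓; dept Research ✗ → not eligible.
Relocation Assistance — status part-time ✗ (requires seasonal) → not eligible.
Spot Bonus Program — status part-time ✗ (requires seasonal or temporary) → not eligible.
Paid Sabbatical — service 1695 days ≥ 12 months (≈360 days) ✓; rating 3 ≥ 3 ✓; grade IC3 ≥ IC3 ✓ → eligible.
Meal Allowance — service 1695 days ≥ 12 weeks (≈84 days) ✓; rating 3 ≥ 3 ✓; site Tulsa ✗ (not Pune, Madison, or Spokane) → not eligible.
Pension Scheme — status part-time ✓; no waiver, service 1695 days ≥ 6 months (≈180 days) ✓; grade IC3 < IC5 ✗ → not eligible.
401(k) Plan — no waiver, service 1695 days ≥ 8 weeks (≈56 days) ✓; rating 3 ≥ 2 ✓; site Tulsa ✗ (not Tampa or Omaha) → not eligible.
Travel Insurance — status part-time ✓; no waiver, service 1695 days < 5 years (≈1825 days) ✗ → not eligible.

Paid Sabbatical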